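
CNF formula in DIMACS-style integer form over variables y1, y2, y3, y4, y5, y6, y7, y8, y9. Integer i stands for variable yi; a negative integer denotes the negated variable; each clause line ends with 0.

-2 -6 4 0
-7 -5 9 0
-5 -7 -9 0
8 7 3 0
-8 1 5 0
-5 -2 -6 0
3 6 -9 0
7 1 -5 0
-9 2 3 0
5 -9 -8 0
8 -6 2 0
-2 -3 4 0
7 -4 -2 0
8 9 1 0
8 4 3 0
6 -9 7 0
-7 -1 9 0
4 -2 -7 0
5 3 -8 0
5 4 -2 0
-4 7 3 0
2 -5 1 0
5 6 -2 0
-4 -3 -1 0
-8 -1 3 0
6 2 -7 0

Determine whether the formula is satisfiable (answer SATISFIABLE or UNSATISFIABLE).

Try y1 = True.
Try y2 = False.
Branch on y3: take y3 = True.
  then y4 is forced to False.
For the remaining variables, y5 = True, y6 = True, y7 = False, y8 = True, y9 = True works.
Every clause has at least one true literal under this assignment.
So y1=T, y2=F, y3=T, y4=F, y5=T, y6=T, y7=F, y8=T, y9=T is a satisfying assignment.

SATISFIABLE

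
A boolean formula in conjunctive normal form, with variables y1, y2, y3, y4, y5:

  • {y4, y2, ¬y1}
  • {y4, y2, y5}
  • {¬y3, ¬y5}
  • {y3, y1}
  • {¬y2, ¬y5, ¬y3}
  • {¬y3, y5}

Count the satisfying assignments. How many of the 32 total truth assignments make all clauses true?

The models are:
  y1=1 y2=0 y3=0 y4=1 y5=0
  y1=1 y2=0 y3=0 y4=1 y5=1
  y1=1 y2=1 y3=0 y4=0 y5=0
  y1=1 y2=1 y3=0 y4=0 y5=1
  y1=1 y2=1 y3=0 y4=1 y5=0
  y1=1 y2=1 y3=0 y4=1 y5=1
Count: 6.

6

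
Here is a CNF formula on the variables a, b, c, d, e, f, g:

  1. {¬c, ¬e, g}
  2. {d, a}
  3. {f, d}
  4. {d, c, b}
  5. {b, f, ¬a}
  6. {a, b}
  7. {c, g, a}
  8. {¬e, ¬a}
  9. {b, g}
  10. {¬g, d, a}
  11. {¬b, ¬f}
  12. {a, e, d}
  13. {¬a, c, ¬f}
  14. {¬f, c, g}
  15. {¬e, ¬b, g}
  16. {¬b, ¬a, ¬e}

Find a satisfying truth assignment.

a = True, b = True, c = False, d = True, e = False, f = False, g = False

d occurs only positively in the remaining clauses — set d = True.
Try a = True.
  then e is forced to False.
Try b = True.
  then f is forced to False.
c, g are now unconstrained; take c = False, g = False.
Every clause has at least one true literal under this assignment.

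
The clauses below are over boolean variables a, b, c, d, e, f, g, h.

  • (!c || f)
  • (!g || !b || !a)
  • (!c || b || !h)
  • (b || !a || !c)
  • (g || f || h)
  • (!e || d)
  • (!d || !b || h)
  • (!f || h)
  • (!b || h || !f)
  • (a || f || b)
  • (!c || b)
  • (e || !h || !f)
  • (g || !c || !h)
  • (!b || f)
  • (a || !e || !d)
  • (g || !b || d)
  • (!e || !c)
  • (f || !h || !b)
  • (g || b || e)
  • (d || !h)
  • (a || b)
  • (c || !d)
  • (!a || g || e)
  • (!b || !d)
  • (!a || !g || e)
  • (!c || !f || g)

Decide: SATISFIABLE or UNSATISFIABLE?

UNSATISFIABLE

b = True:
  propagation gives f=True, h=True, e=True, d=True; an empty clause results — contradiction.
b = False:
  propagation gives c=False, a=True, d=False, e=False; an empty clause results — contradiction.
Every branch closes, so no satisfying assignment exists.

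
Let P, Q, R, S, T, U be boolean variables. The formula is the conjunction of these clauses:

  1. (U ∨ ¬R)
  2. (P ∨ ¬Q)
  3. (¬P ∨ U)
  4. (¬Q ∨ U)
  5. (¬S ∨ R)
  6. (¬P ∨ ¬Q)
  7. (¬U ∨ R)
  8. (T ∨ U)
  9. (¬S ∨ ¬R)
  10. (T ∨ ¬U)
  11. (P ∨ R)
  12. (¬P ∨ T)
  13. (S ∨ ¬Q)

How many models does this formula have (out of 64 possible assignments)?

The models are:
  P=0 Q=0 R=1 S=0 T=1 U=1
  P=1 Q=0 R=1 S=0 T=1 U=1
Count: 2.

2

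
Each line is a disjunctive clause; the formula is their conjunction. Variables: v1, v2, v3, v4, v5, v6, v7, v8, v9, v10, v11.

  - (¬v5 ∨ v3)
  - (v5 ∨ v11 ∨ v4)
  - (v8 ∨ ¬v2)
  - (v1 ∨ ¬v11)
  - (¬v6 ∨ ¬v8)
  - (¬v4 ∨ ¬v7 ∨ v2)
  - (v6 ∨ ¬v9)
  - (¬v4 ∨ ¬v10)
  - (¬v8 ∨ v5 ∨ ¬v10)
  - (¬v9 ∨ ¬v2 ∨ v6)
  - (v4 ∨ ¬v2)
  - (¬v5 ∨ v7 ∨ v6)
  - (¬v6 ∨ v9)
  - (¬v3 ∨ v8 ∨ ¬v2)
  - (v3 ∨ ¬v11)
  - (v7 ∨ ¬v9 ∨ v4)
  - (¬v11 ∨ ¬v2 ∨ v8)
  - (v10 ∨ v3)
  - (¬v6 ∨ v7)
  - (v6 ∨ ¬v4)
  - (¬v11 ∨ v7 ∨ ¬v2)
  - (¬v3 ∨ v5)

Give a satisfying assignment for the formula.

v1=T, v2=F, v3=T, v4=F, v5=T, v6=F, v7=T, v8=T, v9=F, v10=F, v11=F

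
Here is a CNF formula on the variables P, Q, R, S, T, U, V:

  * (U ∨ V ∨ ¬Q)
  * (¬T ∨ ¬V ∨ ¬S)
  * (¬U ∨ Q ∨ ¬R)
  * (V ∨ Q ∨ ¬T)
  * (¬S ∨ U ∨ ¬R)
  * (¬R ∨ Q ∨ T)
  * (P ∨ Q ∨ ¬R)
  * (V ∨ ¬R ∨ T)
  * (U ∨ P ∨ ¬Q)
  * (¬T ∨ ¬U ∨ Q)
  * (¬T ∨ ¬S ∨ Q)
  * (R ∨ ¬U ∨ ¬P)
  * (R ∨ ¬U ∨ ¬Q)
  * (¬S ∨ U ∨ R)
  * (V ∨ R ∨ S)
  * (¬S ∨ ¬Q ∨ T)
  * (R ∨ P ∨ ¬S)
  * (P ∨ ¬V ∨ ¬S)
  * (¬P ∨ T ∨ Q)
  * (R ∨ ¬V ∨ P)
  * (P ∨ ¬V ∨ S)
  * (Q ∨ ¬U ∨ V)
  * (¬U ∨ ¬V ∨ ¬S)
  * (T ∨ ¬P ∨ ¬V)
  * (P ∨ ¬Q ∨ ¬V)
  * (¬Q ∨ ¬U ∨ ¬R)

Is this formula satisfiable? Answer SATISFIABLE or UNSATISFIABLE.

SATISFIABLE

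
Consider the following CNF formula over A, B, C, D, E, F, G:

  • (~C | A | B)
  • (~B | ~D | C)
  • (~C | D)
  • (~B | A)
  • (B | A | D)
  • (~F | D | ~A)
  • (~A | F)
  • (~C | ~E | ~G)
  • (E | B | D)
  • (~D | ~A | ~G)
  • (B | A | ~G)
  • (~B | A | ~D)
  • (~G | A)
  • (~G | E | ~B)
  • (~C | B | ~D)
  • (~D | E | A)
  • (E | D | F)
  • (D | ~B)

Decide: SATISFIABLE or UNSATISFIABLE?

Pure literal: G appears only negated; assign G = False.
Try A = True.
  then F is forced to True.
  then D is forced to True.
For the remaining variables, B = True, C = True, E = True works.
Every clause has at least one true literal under this assignment.
So A=True, B=True, C=True, D=True, E=True, F=True, G=False is a satisfying assignment.

SATISFIABLE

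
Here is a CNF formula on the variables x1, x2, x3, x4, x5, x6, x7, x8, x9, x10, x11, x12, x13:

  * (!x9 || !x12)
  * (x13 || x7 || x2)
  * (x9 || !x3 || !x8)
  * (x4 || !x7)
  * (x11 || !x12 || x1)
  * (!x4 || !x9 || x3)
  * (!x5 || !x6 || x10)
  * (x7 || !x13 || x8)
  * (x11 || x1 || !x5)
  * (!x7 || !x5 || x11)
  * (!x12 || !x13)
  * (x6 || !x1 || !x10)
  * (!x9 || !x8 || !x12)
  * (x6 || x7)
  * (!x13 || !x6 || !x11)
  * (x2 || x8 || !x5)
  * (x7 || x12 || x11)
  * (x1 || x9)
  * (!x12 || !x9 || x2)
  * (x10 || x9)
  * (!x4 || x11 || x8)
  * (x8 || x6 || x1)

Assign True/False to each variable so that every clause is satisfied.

x1=1  x2=0  x3=0  x4=1  x5=0  x6=1  x7=1  x8=1  x9=0  x10=1  x11=0  x12=0  x13=1

Check each clause:
  1. (!x9 || !x12) — !x12 is true.
  2. (x13 || x7 || x2) — x13 is true.
  3. (!x3 || !x8 || x9) — !x3 is true.
  4. (!x7 || x4) — x4 is true.
  5. (x11 || x1 || !x12) — x1 is true.
  6. (!x4 || !x9 || x3) — !x9 is true.
  7. (!x6 || !x5 || x10) — x10 is true.
  8. (x8 || x7 || !x13) — x8 is true.
  9. (x1 || x11 || !x5) — x1 is true.
  10. (!x7 || x11 || !x5) — !x5 is true.
  11. (!x12 || !x13) — !x12 is true.
  12. (!x1 || !x10 || x6) — x6 is true.
  13. (!x12 || !x8 || !x9) — !x12 is true.
  14. (x7 || x6) — x6 is true.
  15. (!x11 || !x13 || !x6) — !x11 is true.
  16. (x2 || !x5 || x8) — x8 is true.
  17. (x7 || x12 || x11) — x7 is true.
  18. (x9 || x1) — x1 is true.
  19. (!x9 || !x12 || x2) — !x12 is true.
  20. (x10 || x9) — x10 is true.
  21. (x11 || x8 || !x4) — x8 is true.
  22. (x1 || x6 || x8) — x8 is true.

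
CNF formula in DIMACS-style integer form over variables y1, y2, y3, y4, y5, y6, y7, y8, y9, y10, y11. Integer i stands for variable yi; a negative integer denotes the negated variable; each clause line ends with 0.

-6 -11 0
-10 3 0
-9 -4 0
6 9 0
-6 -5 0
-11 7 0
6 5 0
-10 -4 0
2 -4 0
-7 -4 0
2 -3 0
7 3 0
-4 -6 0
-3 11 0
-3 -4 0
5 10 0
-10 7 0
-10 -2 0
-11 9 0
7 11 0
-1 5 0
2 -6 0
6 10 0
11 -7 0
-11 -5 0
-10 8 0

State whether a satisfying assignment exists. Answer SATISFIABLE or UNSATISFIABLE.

UNSATISFIABLE

y6 = True:
  propagation gives y11=False, y5=False, y4=False, y3=False; an empty clause results — contradiction.
y6 = False:
  propagation gives y9=True, y4=False, y5=True, y10=True; an empty clause results — contradiction.
Every branch closes, so no satisfying assignment exists.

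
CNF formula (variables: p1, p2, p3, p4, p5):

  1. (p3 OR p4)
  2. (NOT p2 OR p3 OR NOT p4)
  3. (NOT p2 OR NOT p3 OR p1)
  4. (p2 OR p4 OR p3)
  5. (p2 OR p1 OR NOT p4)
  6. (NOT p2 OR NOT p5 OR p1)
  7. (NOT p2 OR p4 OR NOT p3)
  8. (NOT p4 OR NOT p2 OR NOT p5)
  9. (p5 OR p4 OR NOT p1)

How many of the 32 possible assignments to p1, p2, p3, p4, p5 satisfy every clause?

Satisfying assignments:
  p1=0 p2=0 p3=1 p4=0 p5=0
  p1=0 p2=0 p3=1 p4=0 p5=1
  p1=1 p2=0 p3=0 p4=1 p5=0
  p1=1 p2=0 p3=0 p4=1 p5=1
  p1=1 p2=0 p3=1 p4=0 p5=1
  p1=1 p2=0 p3=1 p4=1 p5=0
  p1=1 p2=0 p3=1 p4=1 p5=1
  p1=1 p2=1 p3=1 p4=1 p5=0
Count: 8.

8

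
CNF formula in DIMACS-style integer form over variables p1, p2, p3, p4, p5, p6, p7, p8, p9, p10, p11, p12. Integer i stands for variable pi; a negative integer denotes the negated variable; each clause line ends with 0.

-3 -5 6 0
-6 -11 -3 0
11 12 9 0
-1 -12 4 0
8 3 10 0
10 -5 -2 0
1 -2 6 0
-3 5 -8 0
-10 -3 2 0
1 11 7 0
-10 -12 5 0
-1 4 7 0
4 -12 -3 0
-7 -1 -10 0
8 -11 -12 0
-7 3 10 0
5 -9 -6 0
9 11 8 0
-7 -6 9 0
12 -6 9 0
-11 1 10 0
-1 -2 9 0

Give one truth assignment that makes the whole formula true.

p1=True  p2=False  p3=False  p4=True  p5=True  p6=False  p7=False  p8=True  p9=True  p10=False  p11=True  p12=False

Pure literal: p4 appears only positively; assign p4 = True.
Branch on p1: take p1 = True.
Branch on p2: take p2 = False.
For the remaining variables, p3 = False, p5 = True, p6 = False, p7 = False, p8 = True, p9 = True, p10 = False, p11 = True, p12 = False works.
Every clause has at least one true literal under this assignment.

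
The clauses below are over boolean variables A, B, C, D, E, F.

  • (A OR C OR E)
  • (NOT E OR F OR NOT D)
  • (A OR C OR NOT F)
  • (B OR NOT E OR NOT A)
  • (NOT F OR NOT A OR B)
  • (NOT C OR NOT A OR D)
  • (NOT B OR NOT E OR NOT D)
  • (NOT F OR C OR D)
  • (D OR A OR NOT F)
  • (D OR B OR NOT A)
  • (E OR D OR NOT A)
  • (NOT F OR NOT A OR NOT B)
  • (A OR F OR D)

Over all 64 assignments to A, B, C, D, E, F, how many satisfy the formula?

10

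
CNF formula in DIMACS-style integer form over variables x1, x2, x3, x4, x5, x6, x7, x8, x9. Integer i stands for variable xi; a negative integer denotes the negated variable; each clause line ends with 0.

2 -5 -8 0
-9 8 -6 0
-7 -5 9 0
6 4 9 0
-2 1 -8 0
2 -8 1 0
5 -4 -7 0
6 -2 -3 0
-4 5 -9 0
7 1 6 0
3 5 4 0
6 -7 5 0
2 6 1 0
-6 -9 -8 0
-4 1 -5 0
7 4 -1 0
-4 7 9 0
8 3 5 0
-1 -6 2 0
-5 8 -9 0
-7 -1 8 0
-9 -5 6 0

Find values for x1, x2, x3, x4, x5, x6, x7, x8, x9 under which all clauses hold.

x1 = False  x2 = False  x3 = True  x4 = False  x5 = False  x6 = True  x7 = False  x8 = False  x9 = False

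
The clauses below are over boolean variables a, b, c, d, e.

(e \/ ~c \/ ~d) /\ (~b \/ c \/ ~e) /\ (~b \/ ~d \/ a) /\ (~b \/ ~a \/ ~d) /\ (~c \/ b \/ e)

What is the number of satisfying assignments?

18

Case analysis on b and c:
  b=1, c=1: remaining (a,d,e) ∈ {(0,0,0); (0,0,1); (1,0,0); (1,0,1)} — 4.
  b=1, c=0: remaining (a,d,e) ∈ {(0,0,0); (1,0,0)} — 2.
  b=0, c=1: remaining (a,d,e) ∈ {(0,0,1); (0,1,1); (1,0,1); (1,1,1)} — 4.
  b=0, c=0: a, d, e free → 2^3 = 8.
Total: 4 + 2 + 4 + 8 = 18.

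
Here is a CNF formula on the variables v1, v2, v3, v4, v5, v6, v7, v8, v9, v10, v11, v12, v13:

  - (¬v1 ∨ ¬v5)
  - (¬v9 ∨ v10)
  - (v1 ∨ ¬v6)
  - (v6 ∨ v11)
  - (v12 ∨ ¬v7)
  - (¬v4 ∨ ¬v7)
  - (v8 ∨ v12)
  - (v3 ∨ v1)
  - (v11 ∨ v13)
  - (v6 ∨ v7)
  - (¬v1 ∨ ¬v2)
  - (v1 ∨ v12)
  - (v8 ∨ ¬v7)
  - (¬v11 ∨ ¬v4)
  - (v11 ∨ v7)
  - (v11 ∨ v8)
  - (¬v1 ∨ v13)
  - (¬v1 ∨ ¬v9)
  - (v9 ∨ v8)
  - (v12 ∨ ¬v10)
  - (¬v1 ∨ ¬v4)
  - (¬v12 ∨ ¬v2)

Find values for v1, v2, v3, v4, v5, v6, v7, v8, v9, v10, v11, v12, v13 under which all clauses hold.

v1 = False  v2 = False  v3 = True  v4 = False  v5 = True  v6 = False  v7 = True  v8 = True  v9 = True  v10 = True  v11 = True  v12 = True  v13 = False

Check each clause:
  1. (¬v5 ∨ ¬v1) — ¬v1 is true.
  2. (v10 ∨ ¬v9) — v10 is true.
  3. (¬v6 ∨ v1) — ¬v6 is true.
  4. (v6 ∨ v11) — v11 is true.
  5. (¬v7 ∨ v12) — v12 is true.
  6. (¬v7 ∨ ¬v4) — ¬v4 is true.
  7. (v12 ∨ v8) — v8 is true.
  8. (v1 ∨ v3) — v3 is true.
  9. (v13 ∨ v11) — v11 is true.
  10. (v7 ∨ v6) — v7 is true.
  11. (¬v1 ∨ ¬v2) — ¬v1 is true.
  12. (v1 ∨ v12) — v12 is true.
  13. (v8 ∨ ¬v7) — v8 is true.
  14. (¬v11 ∨ ¬v4) — ¬v4 is true.
  15. (v7 ∨ v11) — v11 is true.
  16. (v11 ∨ v8) — v8 is true.
  17. (¬v1 ∨ v13) — ¬v1 is true.
  18. (¬v1 ∨ ¬v9) — ¬v1 is true.
  19. (v8 ∨ v9) — v8 is true.
  20. (¬v10 ∨ v12) — v12 is true.
  21. (¬v4 ∨ ¬v1) — ¬v4 is true.
  22. (¬v2 ∨ ¬v12) — ¬v2 is true.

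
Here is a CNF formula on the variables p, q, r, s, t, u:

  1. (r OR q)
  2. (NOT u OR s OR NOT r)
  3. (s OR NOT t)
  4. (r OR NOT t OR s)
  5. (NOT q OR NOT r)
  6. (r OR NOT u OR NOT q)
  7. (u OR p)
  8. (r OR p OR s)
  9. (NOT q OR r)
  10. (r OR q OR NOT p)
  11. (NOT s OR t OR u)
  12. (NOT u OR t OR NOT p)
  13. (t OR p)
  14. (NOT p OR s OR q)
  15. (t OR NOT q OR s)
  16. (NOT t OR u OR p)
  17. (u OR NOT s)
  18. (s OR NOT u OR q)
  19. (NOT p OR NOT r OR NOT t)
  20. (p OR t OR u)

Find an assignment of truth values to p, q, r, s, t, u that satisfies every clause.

Branch on p: take p = False.
  then u is forced to True.
  then t is forced to True.
  then s is forced to True.
Branch on q: take q = False.
  then r is forced to True.

p = False  q = False  r = True  s = True  t = True  u = True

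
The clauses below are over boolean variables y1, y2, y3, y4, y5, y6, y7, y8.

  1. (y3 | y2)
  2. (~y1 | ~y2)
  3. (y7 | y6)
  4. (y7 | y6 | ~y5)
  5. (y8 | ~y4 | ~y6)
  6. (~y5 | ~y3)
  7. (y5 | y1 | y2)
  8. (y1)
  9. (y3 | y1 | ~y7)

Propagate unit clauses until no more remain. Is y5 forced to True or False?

False

(y1) is a unit clause: y1 = True.
From (~y1 | ~y2) and y1 = True: y2 = False.
(y2 | y3) with y2 = False leaves only y3, so y3 = True.
In (~y3 | ~y5), ~y3 is now false; ~y5 must hold, so y5 = False.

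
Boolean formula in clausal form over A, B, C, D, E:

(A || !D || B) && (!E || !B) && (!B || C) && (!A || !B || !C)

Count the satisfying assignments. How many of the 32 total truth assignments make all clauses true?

14

Split on B, then A.
  B=1, A=1: a clause becomes empty — 0.
  B=1, A=0: remaining (C,D,E) ∈ {(1,0,0); (1,1,0)} — 2.
  B=0, A=1: C, D, E free → 2^3 = 8.
  B=0, A=0: remaining (C,D,E) ∈ {(0,0,0); (0,0,1); (1,0,0); (1,0,1)} — 4.
Total: 0 + 2 + 8 + 4 = 14.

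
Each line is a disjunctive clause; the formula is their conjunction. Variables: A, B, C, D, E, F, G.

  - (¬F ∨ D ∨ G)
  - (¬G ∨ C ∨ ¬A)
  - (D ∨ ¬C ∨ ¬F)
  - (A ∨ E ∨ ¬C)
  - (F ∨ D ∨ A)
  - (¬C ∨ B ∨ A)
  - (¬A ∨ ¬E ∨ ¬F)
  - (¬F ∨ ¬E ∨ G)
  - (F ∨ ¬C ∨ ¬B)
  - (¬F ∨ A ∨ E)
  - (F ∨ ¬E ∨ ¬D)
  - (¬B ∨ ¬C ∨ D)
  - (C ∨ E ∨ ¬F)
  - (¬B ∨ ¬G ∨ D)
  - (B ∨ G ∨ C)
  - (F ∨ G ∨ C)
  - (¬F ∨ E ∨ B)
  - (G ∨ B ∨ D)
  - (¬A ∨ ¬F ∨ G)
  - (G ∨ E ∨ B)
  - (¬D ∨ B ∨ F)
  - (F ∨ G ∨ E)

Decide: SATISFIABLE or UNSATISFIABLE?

SATISFIABLE

Branch on A: take A = False.
For the remaining variables, B = False, C = False, D = True, E = True, F = True, G = True works.
So A = False  B = False  C = False  D = True  E = True  F = True  G = True is a satisfying assignment.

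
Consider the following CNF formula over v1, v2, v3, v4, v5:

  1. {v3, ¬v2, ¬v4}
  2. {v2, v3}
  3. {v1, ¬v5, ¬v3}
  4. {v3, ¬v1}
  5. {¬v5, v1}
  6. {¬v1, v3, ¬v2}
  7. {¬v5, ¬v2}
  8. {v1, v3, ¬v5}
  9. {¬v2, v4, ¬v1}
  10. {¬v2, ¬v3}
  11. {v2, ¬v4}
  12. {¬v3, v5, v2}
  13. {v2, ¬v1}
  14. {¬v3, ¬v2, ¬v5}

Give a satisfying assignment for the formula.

Set v1 = False and propagate.
  then v5 is forced to False.
The remaining clauses are satisfied by v2 = True, v3 = False, v4 = False.

v1=False, v2=True, v3=False, v4=False, v5=False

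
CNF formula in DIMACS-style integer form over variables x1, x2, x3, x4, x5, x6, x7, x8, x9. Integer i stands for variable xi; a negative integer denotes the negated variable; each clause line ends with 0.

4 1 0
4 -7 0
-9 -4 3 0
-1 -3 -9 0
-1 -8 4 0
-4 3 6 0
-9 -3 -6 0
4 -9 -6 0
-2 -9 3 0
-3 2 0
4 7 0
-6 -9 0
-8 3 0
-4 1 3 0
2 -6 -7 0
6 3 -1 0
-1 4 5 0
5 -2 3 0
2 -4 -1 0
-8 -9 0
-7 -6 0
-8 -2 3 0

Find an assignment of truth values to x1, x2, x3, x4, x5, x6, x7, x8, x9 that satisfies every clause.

x9 occurs only negated in the remaining clauses — set x9 = False.
Try x1 = False.
  then x4 is forced to True.
  then x3 is forced to True.
  then x2 is forced to True.
Branch on x6: take x6 = False.
x5, x7, x8 are now unconstrained; take x5 = False, x7 = True, x8 = True.
Every clause has at least one true literal under this assignment.

x1=False, x2=True, x3=True, x4=True, x5=False, x6=False, x7=True, x8=True, x9=False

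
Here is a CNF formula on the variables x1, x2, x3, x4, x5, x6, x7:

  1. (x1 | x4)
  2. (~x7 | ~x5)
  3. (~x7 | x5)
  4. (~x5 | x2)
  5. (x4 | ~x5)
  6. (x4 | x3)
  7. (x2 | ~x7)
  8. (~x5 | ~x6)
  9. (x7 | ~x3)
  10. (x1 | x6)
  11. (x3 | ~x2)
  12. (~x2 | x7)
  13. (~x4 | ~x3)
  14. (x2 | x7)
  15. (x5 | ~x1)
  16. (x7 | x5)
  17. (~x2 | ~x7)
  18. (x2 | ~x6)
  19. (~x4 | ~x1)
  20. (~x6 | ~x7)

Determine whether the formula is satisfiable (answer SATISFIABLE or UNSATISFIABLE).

x7 = True:
  propagation gives x5=False; an empty clause results — contradiction.
x7 = False:
  propagation gives x3=False, x4=True, x2=False; an empty clause results — contradiction.
Every branch closes, so no satisfying assignment exists.

UNSATISFIABLE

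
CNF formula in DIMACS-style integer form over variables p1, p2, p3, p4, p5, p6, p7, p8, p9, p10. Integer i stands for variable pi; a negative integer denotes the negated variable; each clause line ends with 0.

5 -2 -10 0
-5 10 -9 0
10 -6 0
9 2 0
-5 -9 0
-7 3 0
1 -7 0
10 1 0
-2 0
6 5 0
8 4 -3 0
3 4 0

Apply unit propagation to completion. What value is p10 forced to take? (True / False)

True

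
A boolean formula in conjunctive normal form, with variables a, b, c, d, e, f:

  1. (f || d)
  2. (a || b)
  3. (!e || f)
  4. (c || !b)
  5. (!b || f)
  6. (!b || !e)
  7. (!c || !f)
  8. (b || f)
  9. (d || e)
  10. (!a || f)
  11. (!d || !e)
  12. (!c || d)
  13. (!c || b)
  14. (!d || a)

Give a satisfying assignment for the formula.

a=T, b=F, c=F, d=F, e=T, f=T

Branch on a: take a = True.
  then f is forced to True.
  then c is forced to False.
  then b is forced to False.
Set d = False and propagate.
  then e is forced to True.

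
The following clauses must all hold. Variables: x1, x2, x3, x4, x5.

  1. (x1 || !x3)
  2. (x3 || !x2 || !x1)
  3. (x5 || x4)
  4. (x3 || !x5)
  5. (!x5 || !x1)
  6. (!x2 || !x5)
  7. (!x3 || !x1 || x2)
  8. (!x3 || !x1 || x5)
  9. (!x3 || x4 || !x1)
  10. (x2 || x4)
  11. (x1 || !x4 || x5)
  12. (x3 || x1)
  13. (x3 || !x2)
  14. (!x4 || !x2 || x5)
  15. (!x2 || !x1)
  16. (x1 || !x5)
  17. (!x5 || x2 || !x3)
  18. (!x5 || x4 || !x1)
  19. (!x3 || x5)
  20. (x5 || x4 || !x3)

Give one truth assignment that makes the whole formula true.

x1 = True, x2 = False, x3 = False, x4 = True, x5 = False

Branch on x1: take x1 = True.
  then x5 is forced to False.
  then x4 is forced to True.
  then x3 is forced to False.
  then x2 is forced to False.
Check each clause:
  1. (x1 || !x3) — x1 is true.
  2. (x3 || !x2 || !x1) — !x2 is true.
  3. (x5 || x4) — x4 is true.
  4. (x3 || !x5) — !x5 is true.
  5. (!x5 || !x1) — !x5 is true.
  6. (!x5 || !x2) — !x5 is true.
  7. (!x3 || x2 || !x1) — !x3 is true.
  8. (!x3 || !x1 || x5) — !x3 is true.
  9. (x4 || !x3 || !x1) — x4 is true.
  10. (x4 || x2) — x4 is true.
  11. (x1 || !x4 || x5) — x1 is true.
  12. (x3 || x1) — x1 is true.
  13. (x3 || !x2) — !x2 is true.
  14. (x5 || !x2 || !x4) — !x2 is true.
  15. (!x1 || !x2) — !x2 is true.
  16. (!x5 || x1) — x1 is true.
  17. (x2 || !x3 || !x5) — !x5 is true.
  18. (!x1 || !x5 || x4) — !x5 is true.
  19. (!x3 || x5) — !x3 is true.
  20. (x5 || x4 || !x3) — !x3 is true.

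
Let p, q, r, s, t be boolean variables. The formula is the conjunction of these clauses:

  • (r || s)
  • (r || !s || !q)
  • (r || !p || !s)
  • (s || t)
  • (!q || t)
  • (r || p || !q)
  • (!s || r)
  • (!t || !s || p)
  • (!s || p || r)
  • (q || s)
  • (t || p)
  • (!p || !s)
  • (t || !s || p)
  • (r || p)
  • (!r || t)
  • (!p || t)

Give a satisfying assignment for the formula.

Set p = False and propagate.
  then t is forced to True.
  then s is forced to False.
  then r is forced to True.
  then q is forced to True.
Every clause has at least one true literal under this assignment.
Check each clause:
  1. (s || r) — r is true.
  2. (!q || r || !s) — r is true.
  3. (r || !s || !p) — r is true.
  4. (t || s) — t is true.
  5. (!q || t) — t is true.
  6. (!q || p || r) — r is true.
  7. (!s || r) — r is true.
  8. (!s || p || !t) — !s is true.
  9. (!s || r || p) — r is true.
  10. (s || q) — q is true.
  11. (p || t) — t is true.
  12. (!p || !s) — !s is true.
  13. (t || !s || p) — !s is true.
  14. (p || r) — r is true.
  15. (!r || t) — t is true.
  16. (t || !p) — t is true.

p = 0, q = 1, r = 1, s = 0, t = 1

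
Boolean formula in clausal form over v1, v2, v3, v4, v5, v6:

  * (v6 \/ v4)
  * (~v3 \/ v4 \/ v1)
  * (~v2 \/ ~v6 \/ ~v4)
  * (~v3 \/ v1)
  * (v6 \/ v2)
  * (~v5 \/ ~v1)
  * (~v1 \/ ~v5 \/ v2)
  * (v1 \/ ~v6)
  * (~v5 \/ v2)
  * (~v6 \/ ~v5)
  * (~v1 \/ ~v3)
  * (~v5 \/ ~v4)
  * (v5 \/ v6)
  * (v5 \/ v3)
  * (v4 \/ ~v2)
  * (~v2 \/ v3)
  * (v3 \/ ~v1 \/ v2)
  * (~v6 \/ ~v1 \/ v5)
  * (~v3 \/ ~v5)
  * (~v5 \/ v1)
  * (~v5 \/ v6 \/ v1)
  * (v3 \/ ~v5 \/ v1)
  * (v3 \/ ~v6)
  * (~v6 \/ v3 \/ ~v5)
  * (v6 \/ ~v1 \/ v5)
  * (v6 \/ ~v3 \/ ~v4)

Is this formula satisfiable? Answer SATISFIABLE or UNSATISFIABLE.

v5 = True:
  propagation gives v1=False; an empty clause results — contradiction.
v5 = False:
  propagation gives v6=True, v1=True; an empty clause results — contradiction.
Every branch closes, so no satisfying assignment exists.

UNSATISFIABLE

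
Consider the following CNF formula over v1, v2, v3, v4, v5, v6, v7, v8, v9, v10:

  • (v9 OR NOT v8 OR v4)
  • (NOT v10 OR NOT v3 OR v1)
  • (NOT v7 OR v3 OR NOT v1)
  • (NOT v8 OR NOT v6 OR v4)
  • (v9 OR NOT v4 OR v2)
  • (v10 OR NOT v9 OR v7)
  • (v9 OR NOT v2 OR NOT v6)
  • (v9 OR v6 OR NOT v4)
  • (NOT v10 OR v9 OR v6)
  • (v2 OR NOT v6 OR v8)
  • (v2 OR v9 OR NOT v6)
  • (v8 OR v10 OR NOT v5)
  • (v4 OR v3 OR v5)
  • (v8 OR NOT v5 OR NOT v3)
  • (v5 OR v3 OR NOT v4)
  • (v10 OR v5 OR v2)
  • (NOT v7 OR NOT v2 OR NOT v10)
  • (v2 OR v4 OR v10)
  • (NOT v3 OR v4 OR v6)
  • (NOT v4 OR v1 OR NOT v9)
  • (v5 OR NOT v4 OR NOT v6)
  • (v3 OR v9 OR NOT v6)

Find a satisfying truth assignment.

Branch on v1: take v1 = True.
The remaining clauses are satisfied by v2 = True, v3 = True, v4 = True, v5 = False, v6 = False, v7 = False, v8 = False, v9 = True, v10 = True.

v1 = T, v2 = T, v3 = T, v4 = T, v5 = F, v6 = F, v7 = F, v8 = F, v9 = T, v10 = T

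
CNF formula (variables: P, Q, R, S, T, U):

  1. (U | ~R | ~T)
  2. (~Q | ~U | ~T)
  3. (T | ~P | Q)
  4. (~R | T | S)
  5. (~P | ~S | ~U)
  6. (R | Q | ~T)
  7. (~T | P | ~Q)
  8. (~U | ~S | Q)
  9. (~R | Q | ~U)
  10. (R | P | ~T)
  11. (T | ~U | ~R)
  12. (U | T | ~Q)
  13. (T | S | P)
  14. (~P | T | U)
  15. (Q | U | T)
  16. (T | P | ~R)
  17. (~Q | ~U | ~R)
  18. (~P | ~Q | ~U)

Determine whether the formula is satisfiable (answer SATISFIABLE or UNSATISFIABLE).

SATISFIABLE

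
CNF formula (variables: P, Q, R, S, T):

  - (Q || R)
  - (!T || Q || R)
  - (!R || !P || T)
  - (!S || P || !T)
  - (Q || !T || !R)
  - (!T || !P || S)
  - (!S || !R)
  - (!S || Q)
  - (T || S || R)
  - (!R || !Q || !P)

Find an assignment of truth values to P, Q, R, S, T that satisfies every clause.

Set P = False and propagate.
Set Q = True and propagate.
For the remaining variables, R = True, S = False, T = False works.

P = F, Q = T, R = T, S = F, T = F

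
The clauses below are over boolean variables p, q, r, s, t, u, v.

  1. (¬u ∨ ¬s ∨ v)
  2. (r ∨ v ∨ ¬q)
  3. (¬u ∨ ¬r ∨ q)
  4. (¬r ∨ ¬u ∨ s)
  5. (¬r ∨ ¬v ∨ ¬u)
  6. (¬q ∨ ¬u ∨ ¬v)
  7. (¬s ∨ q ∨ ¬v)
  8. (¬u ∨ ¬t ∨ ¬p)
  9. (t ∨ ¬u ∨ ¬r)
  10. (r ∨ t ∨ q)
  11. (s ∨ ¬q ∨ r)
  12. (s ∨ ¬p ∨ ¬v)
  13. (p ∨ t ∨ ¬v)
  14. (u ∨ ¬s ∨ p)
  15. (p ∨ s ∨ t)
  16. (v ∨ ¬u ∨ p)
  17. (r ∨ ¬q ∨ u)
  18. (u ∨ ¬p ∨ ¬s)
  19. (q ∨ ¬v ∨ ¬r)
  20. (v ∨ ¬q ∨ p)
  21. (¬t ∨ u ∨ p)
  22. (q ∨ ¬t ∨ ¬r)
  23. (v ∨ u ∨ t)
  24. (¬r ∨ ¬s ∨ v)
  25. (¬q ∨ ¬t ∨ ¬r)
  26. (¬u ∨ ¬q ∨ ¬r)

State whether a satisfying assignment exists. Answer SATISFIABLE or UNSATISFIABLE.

SATISFIABLE

Branch on p: take p = False.
For the remaining variables, q = False, r = False, s = False, t = True, u = True, v = True works.
So p=False, q=False, r=False, s=False, t=True, u=True, v=True is a satisfying assignment.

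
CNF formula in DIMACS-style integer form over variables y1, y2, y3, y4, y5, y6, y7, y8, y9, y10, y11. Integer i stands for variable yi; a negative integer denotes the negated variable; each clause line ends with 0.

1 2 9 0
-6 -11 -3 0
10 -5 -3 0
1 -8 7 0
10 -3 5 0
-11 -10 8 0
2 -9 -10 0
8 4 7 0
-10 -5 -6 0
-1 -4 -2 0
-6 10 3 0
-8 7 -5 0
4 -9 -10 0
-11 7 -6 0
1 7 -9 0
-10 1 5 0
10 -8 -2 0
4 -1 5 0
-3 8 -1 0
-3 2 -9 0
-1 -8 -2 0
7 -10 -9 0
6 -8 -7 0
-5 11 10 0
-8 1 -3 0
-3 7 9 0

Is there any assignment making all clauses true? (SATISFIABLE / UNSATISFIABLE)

SATISFIABLE

Branch on y1: take y1 = False.
Set y2 = True and propagate.
Set y3 = False and propagate.
For the remaining variables, y4 = True, y5 = False, y6 = False, y7 = False, y8 = False, y9 = False, y10 = False, y11 = False works.
Every clause has at least one true literal under this assignment.
So y1=0, y2=1, y3=0, y4=1, y5=0, y6=0, y7=0, y8=0, y9=0, y10=0, y11=0 is a satisfying assignment.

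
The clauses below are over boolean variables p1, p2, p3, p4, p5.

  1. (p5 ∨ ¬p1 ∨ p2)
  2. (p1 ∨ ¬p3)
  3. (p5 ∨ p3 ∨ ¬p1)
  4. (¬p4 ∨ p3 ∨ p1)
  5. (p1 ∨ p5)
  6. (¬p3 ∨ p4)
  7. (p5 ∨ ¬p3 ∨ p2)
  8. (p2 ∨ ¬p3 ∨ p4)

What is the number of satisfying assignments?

9

Case analysis on p3 and p1:
  p3=1, p1=1: remaining (p2,p4,p5) ∈ {(0,1,1); (1,1,0); (1,1,1)} — 3.
  p3=1, p1=0: a clause becomes empty — 0.
  p3=0, p1=1: remaining (p2,p4,p5) ∈ {(0,0,1); (0,1,1); (1,0,1); (1,1,1)} — 4.
  p3=0, p1=0: remaining (p2,p4,p5) ∈ {(0,0,1); (1,0,1)} — 2.
Total: 3 + 0 + 4 + 2 = 9.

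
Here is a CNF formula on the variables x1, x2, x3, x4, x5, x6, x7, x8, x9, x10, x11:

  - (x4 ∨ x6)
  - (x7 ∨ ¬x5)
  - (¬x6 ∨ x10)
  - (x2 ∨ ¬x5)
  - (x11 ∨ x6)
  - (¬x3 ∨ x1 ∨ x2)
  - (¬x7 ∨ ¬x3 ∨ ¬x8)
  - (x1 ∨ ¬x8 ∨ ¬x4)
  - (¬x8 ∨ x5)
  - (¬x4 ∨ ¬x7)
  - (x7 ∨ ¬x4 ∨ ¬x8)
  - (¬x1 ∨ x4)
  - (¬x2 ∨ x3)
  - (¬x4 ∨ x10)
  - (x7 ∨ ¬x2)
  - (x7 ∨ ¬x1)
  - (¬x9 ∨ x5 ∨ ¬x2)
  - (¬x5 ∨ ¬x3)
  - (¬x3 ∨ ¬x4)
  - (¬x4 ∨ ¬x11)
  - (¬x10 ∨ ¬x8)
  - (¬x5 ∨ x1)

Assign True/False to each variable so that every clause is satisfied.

x8 occurs only negated in the remaining clauses — set x8 = False.
x9 occurs only negated in the remaining clauses — set x9 = False.
Try x1 = False.
  then x5 is forced to False.
Branch on x2: take x2 = False.
  then x3 is forced to False.
Branch on x4: take x4 = True.
  then x7 is forced to False.
  then x10 is forced to True.
  then x11 is forced to False.
  then x6 is forced to True.

x1 = False  x2 = False  x3 = False  x4 = True  x5 = False  x6 = True  x7 = False  x8 = False  x9 = False  x10 = True  x11 = False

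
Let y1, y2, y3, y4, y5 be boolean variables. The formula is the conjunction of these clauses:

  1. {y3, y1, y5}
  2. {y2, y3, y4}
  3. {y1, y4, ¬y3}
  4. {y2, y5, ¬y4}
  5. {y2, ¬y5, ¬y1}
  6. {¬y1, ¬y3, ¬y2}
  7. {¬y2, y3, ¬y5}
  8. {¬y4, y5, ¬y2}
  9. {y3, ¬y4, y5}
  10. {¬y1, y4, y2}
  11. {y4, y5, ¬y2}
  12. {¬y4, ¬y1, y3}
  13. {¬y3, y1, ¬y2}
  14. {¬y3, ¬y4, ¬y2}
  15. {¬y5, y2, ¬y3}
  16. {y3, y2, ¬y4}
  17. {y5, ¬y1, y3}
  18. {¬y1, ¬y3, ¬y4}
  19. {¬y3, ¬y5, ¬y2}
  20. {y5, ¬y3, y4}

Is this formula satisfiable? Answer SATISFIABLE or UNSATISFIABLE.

UNSATISFIABLE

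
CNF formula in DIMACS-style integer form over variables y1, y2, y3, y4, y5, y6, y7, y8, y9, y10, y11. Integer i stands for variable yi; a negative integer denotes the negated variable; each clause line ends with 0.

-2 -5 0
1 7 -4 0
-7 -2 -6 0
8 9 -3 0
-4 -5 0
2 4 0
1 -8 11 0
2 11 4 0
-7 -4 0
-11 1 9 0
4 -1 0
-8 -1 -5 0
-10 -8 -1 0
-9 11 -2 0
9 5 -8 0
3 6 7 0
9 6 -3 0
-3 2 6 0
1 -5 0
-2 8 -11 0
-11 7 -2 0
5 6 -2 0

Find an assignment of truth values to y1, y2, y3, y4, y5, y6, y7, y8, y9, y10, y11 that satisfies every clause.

y1=False  y2=True  y3=False  y4=False  y5=False  y6=True  y7=False  y8=False  y9=False  y10=True  y11=False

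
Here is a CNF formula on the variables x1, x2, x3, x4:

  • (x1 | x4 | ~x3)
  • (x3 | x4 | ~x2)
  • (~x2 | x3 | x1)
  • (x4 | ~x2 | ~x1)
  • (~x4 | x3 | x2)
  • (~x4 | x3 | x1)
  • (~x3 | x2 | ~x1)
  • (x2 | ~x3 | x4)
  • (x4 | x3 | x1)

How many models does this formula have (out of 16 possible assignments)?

5

The models are:
  x1=0 x2=0 x3=1 x4=1
  x1=0 x2=1 x3=1 x4=1
  x1=1 x2=0 x3=0 x4=0
  x1=1 x2=1 x3=0 x4=1
  x1=1 x2=1 x3=1 x4=1
That's 5 in total.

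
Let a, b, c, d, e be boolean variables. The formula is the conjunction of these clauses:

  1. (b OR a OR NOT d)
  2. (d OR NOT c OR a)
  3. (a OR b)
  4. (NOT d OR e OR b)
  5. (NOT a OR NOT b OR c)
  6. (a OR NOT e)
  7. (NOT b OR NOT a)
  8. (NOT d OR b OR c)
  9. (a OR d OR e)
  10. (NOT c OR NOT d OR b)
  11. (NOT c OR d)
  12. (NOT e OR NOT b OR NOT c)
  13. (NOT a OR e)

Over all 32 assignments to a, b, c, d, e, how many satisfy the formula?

3

The models are:
  a=F b=T c=F d=T e=F
  a=F b=T c=T d=T e=F
  a=T b=F c=F d=F e=T
Count: 3.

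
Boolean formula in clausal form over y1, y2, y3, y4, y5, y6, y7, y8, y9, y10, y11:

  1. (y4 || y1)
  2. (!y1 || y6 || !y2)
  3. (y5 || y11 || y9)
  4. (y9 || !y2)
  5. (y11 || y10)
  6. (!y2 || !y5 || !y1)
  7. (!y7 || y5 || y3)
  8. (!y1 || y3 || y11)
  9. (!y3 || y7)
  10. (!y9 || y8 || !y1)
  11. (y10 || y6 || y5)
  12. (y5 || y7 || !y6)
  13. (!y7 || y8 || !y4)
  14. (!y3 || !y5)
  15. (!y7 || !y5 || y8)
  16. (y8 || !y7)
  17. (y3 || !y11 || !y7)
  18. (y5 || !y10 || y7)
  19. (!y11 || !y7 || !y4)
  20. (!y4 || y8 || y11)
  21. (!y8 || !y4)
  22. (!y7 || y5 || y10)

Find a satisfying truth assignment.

Pure literal: y2 appears only negated; assign y2 = False.
Set y1 = True and propagate.
The remaining clauses are satisfied by y3 = False, y4 = True, y5 = True, y6 = True, y7 = False, y8 = False, y9 = False, y10 = True, y11 = True.
Every clause has at least one true literal under this assignment.

y1=T  y2=F  y3=F  y4=T  y5=T  y6=T  y7=F  y8=F  y9=F  y10=T  y11=T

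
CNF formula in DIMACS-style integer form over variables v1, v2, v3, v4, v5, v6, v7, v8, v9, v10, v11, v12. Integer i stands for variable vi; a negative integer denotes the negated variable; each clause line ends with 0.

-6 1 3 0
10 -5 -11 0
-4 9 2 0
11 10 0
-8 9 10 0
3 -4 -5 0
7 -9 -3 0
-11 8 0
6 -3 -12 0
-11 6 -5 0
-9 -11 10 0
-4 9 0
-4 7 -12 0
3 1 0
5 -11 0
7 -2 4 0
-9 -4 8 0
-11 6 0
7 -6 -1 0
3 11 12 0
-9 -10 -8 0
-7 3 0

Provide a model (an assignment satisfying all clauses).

v1 = False, v2 = True, v3 = True, v4 = False, v5 = False, v6 = True, v7 = True, v8 = False, v9 = False, v10 = True, v11 = False, v12 = False

Try v1 = False.
  then v3 is forced to True.
For the remaining variables, v2 = True, v4 = False, v5 = False, v6 = True, v7 = True, v8 = False, v9 = False, v10 = True, v11 = False, v12 = False works.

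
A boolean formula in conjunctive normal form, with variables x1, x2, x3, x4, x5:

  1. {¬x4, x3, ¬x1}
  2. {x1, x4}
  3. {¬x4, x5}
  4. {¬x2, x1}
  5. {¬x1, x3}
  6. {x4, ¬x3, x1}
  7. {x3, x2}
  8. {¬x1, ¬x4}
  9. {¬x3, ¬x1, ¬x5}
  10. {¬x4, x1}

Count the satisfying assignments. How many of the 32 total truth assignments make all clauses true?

2

The models are:
  x1=1 x2=0 x3=1 x4=0 x5=0
  x1=1 x2=1 x3=1 x4=0 x5=0
That's 2 in total.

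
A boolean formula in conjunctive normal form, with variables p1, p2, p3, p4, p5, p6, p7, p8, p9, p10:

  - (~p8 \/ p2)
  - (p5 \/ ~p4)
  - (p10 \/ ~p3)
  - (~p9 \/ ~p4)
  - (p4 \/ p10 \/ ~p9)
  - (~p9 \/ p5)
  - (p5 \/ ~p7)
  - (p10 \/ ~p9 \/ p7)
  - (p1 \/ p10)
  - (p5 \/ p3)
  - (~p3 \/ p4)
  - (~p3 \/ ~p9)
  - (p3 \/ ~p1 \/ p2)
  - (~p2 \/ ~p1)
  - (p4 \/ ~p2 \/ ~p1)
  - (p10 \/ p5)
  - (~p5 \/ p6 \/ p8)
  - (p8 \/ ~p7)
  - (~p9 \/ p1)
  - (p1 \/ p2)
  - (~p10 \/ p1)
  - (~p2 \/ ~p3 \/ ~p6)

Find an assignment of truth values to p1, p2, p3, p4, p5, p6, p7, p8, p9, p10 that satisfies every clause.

Pure literal: p9 appears only negated; assign p9 = False.
Try p1 = True.
  then p2 is forced to False.
  then p8 is forced to False.
  then p3 is forced to True.
  then p10 is forced to True.
  then p4 is forced to True.
  then p5 is forced to True.
  then p6 is forced to True.
  then p7 is forced to False.
Every clause has at least one true literal under this assignment.

p1=T, p2=F, p3=T, p4=T, p5=T, p6=T, p7=F, p8=F, p9=F, p10=T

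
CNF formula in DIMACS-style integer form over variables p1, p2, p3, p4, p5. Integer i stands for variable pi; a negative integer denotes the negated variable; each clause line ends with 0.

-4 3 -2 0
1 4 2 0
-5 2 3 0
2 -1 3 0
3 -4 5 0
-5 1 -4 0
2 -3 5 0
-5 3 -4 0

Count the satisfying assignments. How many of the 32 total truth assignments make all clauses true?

13

Split on p3, then p2.
  p3=1, p2=1: 7 of the 8 assignments to (p1,p4,p5) work.
  p3=1, p2=0: remaining (p1,p4,p5) ∈ {(1,0,1); (1,1,1)} — 2.
  p3=0, p2=1: remaining (p1,p4,p5) ∈ {(0,0,0); (0,0,1); (1,0,0); (1,0,1)} — 4.
  p3=0, p2=0: a clause becomes empty — 0.
Total: 7 + 2 + 4 + 0 = 13.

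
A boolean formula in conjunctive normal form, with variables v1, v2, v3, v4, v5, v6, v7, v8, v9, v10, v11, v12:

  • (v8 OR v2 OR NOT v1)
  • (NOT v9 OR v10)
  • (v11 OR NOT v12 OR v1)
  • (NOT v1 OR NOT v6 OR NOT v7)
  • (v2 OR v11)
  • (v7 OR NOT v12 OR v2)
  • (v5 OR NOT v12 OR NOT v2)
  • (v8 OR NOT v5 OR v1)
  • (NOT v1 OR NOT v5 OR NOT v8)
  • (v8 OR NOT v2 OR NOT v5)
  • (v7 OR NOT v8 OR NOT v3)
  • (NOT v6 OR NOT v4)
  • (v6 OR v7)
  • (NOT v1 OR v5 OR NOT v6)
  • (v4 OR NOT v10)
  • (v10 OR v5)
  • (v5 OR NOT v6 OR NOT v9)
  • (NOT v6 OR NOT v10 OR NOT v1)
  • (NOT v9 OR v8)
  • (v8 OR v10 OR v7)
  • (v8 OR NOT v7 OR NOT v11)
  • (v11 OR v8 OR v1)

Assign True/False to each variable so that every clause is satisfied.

v12 occurs only negated in the remaining clauses — set v12 = False.
Branch on v1: take v1 = True.
The remaining clauses are satisfied by v2 = True, v3 = True, v4 = True, v5 = False, v6 = False, v7 = True, v8 = True, v9 = True, v10 = True, v11 = True.
Every clause has at least one true literal under this assignment.
Check each clause:
  1. (v8 OR v2 OR NOT v1) — v8 is true.
  2. (NOT v9 OR v10) — v10 is true.
  3. (v11 OR v1 OR NOT v12) — v1 is true.
  4. (NOT v1 OR NOT v6 OR NOT v7) — NOT v6 is true.
  5. (v11 OR v2) — v2 is true.
  6. (v7 OR NOT v12 OR v2) — v2 is true.
  7. (NOT v2 OR v5 OR NOT v12) — NOT v12 is true.
  8. (NOT v5 OR v8 OR v1) — v8 is true.
  9. (NOT v5 OR NOT v1 OR NOT v8) — NOT v5 is true.
  10. (v8 OR NOT v2 OR NOT v5) — v8 is true.
  11. (NOT v3 OR v7 OR NOT v8) — v7 is true.
  12. (NOT v4 OR NOT v6) — NOT v6 is true.
  13. (v7 OR v6) — v7 is true.
  14. (v5 OR NOT v1 OR NOT v6) — NOT v6 is true.
  15. (v4 OR NOT v10) — v4 is true.
  16. (v10 OR v5) — v10 is true.
  17. (v5 OR NOT v9 OR NOT v6) — NOT v6 is true.
  18. (NOT v10 OR NOT v6 OR NOT v1) — NOT v6 is true.
  19. (NOT v9 OR v8) — v8 is true.
  20. (v7 OR v8 OR v10) — v8 is true.
  21. (NOT v7 OR NOT v11 OR v8) — v8 is true.
  22. (v8 OR v11 OR v1) — v8 is true.

v1=True, v2=True, v3=True, v4=True, v5=False, v6=False, v7=True, v8=True, v9=True, v10=True, v11=True, v12=False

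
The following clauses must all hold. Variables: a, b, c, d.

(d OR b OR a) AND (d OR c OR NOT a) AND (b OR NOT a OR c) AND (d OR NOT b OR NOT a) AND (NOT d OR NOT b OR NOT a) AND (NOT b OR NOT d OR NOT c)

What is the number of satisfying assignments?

7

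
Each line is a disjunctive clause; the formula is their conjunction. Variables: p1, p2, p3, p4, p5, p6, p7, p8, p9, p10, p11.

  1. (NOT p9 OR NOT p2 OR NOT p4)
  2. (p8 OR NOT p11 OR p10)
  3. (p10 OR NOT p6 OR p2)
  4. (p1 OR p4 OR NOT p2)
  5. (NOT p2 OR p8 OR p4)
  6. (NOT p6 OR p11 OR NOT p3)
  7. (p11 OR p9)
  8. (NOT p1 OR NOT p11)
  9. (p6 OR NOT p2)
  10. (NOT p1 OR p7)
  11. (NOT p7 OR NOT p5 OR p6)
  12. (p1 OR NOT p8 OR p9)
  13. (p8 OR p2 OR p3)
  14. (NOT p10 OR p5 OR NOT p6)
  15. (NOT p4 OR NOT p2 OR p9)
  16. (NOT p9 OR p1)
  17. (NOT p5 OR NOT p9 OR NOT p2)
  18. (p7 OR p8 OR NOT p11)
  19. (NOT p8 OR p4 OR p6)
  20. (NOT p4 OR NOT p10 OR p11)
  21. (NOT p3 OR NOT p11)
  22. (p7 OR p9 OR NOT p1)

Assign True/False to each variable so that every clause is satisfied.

p1=True  p2=False  p3=True  p4=False  p5=False  p6=False  p7=True  p8=False  p9=True  p10=True  p11=False

Check each clause:
  1. (NOT p2 OR NOT p4 OR NOT p9) — NOT p4 is true.
  2. (p8 OR p10 OR NOT p11) — p10 is true.
  3. (p2 OR p10 OR NOT p6) — NOT p6 is true.
  4. (p1 OR p4 OR NOT p2) — p1 is true.
  5. (p8 OR p4 OR NOT p2) — NOT p2 is true.
  6. (NOT p3 OR NOT p6 OR p11) — NOT p6 is true.
  7. (p9 OR p11) — p9 is true.
  8. (NOT p11 OR NOT p1) — NOT p11 is true.
  9. (NOT p2 OR p6) — NOT p2 is true.
  10. (NOT p1 OR p7) — p7 is true.
  11. (NOT p5 OR NOT p7 OR p6) — NOT p5 is true.
  12. (p1 OR NOT p8 OR p9) — NOT p8 is true.
  13. (p8 OR p3 OR p2) — p3 is true.
  14. (NOT p6 OR p5 OR NOT p10) — NOT p6 is true.
  15. (NOT p2 OR p9 OR NOT p4) — p9 is true.
  16. (p1 OR NOT p9) — p1 is true.
  17. (NOT p2 OR NOT p5 OR NOT p9) — NOT p5 is true.
  18. (NOT p11 OR p7 OR p8) — NOT p11 is true.
  19. (p6 OR p4 OR NOT p8) — NOT p8 is true.
  20. (NOT p10 OR NOT p4 OR p11) — NOT p4 is true.
  21. (NOT p3 OR NOT p11) — NOT p11 is true.
  22. (p9 OR NOT p1 OR p7) — p9 is true.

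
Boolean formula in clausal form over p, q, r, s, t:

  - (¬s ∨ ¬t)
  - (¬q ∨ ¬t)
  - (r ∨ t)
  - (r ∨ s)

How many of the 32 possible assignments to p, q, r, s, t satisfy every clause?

10

Case analysis on t and r:
  t=1, r=1: remaining (p,q,s) ∈ {(0,0,0); (1,0,0)} — 2.
  t=1, r=0: a clause becomes empty — 0.
  t=0, r=1: p, q, s free → 2^3 = 8.
  t=0, r=0: a clause becomes empty — 0.
Total: 2 + 0 + 8 + 0 = 10.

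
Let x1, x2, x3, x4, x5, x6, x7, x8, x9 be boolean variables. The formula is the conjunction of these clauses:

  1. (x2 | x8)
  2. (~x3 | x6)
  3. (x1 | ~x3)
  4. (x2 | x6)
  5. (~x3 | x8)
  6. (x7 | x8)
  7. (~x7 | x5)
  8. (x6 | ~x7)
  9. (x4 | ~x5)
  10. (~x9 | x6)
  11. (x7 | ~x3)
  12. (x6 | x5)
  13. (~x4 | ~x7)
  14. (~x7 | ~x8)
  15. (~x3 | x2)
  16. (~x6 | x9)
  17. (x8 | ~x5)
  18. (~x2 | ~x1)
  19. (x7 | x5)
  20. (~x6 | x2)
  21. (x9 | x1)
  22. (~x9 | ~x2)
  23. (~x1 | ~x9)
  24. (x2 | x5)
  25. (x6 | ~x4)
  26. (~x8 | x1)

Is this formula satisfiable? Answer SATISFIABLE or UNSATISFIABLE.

UNSATISFIABLE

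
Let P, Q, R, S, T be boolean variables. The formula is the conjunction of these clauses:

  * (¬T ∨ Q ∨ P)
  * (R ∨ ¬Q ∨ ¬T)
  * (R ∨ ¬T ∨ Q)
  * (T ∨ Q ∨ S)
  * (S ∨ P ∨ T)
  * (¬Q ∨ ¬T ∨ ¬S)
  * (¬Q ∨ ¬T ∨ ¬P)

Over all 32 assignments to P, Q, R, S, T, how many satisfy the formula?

13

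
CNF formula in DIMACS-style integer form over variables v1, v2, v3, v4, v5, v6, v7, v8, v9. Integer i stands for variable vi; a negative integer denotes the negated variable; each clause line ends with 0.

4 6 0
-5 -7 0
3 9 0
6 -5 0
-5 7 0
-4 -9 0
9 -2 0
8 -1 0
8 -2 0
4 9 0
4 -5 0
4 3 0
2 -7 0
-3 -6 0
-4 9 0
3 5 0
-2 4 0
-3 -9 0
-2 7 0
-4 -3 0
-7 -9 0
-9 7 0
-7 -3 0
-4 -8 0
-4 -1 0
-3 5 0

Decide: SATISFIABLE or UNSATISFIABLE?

v4 = True:
  propagation gives v9=False; an empty clause results — contradiction.
v4 = False:
  propagation gives v6=True, v9=True, v5=False, v3=True; an empty clause results — contradiction.
Every branch closes, so no satisfying assignment exists.

UNSATISFIABLE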